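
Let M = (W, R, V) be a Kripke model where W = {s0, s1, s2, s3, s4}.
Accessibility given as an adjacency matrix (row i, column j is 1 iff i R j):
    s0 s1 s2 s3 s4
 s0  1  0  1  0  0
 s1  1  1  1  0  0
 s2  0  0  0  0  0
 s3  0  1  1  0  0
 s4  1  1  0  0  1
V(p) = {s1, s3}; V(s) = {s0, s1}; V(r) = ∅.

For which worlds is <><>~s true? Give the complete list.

s0, s1, s3, s4

Recall that <>ψ holds at a world iff ψ holds at some accessible world.
Let φ = <><>~s. Evaluate φ at each world:
  s0 (successors {s0, s2}): φ is true.
  s1 (successors {s0, s1, s2}): φ is true.
  s2 (successors ∅): φ is false.
  s3 (successors {s1, s2}): φ is true.
  s4 (successors {s0, s1, s4}): φ is true.
For instance, at s3:
  At s3: <><>~s requires <>~s at some successor in {s1, s2}.
    <>~s holds at s1, so <><>~s is true at s3.
      At s1: <>~s requires ~s at some successor in {s0, s1, s2}.
        ~s holds at s2, so <>~s is true at s1.
Satisfying worlds: {s0, s1, s3, s4}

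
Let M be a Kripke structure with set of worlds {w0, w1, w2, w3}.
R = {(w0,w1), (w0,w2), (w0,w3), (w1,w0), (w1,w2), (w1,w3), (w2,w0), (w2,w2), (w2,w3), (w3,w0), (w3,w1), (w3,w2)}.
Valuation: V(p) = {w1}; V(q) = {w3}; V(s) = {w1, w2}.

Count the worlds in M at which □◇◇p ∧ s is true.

Recall that □ψ holds at a world iff ψ holds at every accessible world, and ◇ψ holds iff ψ holds at some accessible world.
Let φ = □◇◇p ∧ s. Evaluate φ at each world:
  w0 (successors {w1, w2, w3}): φ is false.
  w1 (successors {w0, w2, w3}): φ is true.
  w2 (successors {w0, w2, w3}): φ is true.
  w3 (successors {w0, w1, w2}): φ is false.
For instance, at w0:
  At w0: □◇◇p is true, s is false, so □◇◇p ∧ s is false.
    At w0: □◇◇p requires ◇◇p at every successor {w1, w2, w3}.
      At w1: ◇◇p is true.
      At w2: ◇◇p is true.
      At w3: ◇◇p is true.
    So □◇◇p is true at w0.
Satisfying worlds: {w1, w2}

2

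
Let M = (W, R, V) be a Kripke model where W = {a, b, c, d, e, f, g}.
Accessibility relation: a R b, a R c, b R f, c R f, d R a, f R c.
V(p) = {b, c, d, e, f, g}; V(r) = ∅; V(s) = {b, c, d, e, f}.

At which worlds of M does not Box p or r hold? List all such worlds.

d

Let φ = not Box p or r. Evaluate φ at each world:
  a (successors {b, c}): φ is false.
  b (successors {f}): φ is false.
  c (successors {f}): φ is false.
  d (successors {a}): φ is true.
  e (successors ∅): φ is false.
  f (successors {c}): φ is false.
  g (successors ∅): φ is false.
For instance, at f:
  At f: not Box p is false, r is false, so not Box p or r is false.
    At f: Box p is true, so not Box p is false.
      At f: Box p requires p at every successor {c}.
        At c: p is true.
      So Box p is true at f.
Satisfying worlds: {d}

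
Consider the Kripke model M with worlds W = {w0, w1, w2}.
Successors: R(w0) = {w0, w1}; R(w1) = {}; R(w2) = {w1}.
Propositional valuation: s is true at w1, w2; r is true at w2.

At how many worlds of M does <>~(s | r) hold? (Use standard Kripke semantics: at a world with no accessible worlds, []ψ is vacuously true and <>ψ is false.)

Let φ = <>~(s | r). Evaluate φ at each world:
  w0 (successors {w0, w1}): φ is true.
  w1 (successors ∅): φ is false.
  w2 (successors {w1}): φ is false.
For instance, at w2:
  At w2: <>~(s | r) requires ~(s | r) at some successor in {w1}.
    At w1: ~(s | r) is false.
  So <>~(s | r) is false at w2.
Satisfying worlds: {w0}

1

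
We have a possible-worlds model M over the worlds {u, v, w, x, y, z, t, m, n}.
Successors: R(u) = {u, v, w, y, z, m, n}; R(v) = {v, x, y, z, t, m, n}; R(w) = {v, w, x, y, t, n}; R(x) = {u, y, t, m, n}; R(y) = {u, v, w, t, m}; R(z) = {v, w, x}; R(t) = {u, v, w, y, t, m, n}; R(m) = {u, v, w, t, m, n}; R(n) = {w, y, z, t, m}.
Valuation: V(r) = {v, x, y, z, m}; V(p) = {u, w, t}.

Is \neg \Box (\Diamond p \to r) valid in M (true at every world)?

Let φ = \neg \Box (\Diamond p \to r). Evaluate φ at each world:
  u (successors {u, v, w, y, z, m, n}): φ is true.
  v (successors {v, x, y, z, t, m, n}): φ is true.
  w (successors {v, w, x, y, t, n}): φ is true.
  x (successors {u, y, t, m, n}): φ is true.
  y (successors {u, v, w, t, m}): φ is true.
  z (successors {v, w, x}): φ is true.
  t (successors {u, v, w, y, t, m, n}): φ is true.
  m (successors {u, v, w, t, m, n}): φ is true.
  n (successors {w, y, z, t, m}): φ is true.
For instance, at z:
  At z: \Box (\Diamond p \to r) is false, so \neg \Box (\Diamond p \to r) is true.
    At z: \Box (\Diamond p \to r) requires \Diamond p \to r at every successor {v, w, x}.
      \Diamond p \to r fails at w, so \Box (\Diamond p \to r) is false at z.

Yes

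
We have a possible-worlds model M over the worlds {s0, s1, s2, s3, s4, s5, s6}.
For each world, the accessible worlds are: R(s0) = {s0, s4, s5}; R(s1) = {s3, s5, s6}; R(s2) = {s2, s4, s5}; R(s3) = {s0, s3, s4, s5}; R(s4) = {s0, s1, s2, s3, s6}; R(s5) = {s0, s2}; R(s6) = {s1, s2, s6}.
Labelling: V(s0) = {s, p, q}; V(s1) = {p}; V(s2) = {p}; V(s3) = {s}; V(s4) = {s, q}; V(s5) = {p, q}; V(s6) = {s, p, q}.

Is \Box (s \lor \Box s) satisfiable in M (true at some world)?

Let φ = \Box (s \lor \Box s). Evaluate φ at each world:
  s0 (successors {s0, s4, s5}): φ is false.
  s1 (successors {s3, s5, s6}): φ is false.
  s2 (successors {s2, s4, s5}): φ is false.
  s3 (successors {s0, s3, s4, s5}): φ is false.
  s4 (successors {s0, s1, s2, s3, s6}): φ is false.
  s5 (successors {s0, s2}): φ is false.
  s6 (successors {s1, s2, s6}): φ is false.
For instance, at s6:
  At s6: \Box (s \lor \Box s) requires s \lor \Box s at every successor {s1, s2, s6}.
    s \lor \Box s fails at s1, so \Box (s \lor \Box s) is false at s6.
      At s1: s is false, \Box s is false, so s \lor \Box s is false.

No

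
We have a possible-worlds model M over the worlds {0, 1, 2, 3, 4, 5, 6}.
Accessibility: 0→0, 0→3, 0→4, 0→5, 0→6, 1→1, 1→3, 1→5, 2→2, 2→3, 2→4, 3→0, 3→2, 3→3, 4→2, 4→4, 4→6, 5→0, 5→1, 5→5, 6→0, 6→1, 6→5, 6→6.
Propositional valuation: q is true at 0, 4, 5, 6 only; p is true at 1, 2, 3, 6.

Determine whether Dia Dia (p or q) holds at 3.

Yes

Recall that Dia ψ holds at a world iff ψ holds at some accessible world.
At 3: Dia Dia (p or q) requires Dia (p or q) at some successor in {0, 2, 3}.
  Dia (p or q) holds at 0, so Dia Dia (p or q) is true at 3.
    At 0: Dia (p or q) requires p or q at some successor in {0, 3, 4, 5, 6}.
      p or q holds at 0, so Dia (p or q) is true at 0.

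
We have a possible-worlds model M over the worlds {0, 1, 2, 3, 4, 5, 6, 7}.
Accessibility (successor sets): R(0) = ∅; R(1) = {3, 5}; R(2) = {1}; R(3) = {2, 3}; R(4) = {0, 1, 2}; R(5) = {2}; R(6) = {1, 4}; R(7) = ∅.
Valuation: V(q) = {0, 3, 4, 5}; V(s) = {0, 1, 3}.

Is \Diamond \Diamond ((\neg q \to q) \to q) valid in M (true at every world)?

Let φ = \Diamond \Diamond ((\neg q \to q) \to q). Evaluate φ at each world:
  0 (successors ∅): φ is false.
  1 (successors {3, 5}): φ is true.
  2 (successors {1}): φ is true.
  3 (successors {2, 3}): φ is true.
  4 (successors {0, 1, 2}): φ is true.
  5 (successors {2}): φ is true.
  6 (successors {1, 4}): φ is true.
  7 (successors ∅): φ is false.
Detail at 0 (counterexample):
  At 0: no accessible worlds, so \Diamond \Diamond ((\neg q \to q) \to q) is false.

No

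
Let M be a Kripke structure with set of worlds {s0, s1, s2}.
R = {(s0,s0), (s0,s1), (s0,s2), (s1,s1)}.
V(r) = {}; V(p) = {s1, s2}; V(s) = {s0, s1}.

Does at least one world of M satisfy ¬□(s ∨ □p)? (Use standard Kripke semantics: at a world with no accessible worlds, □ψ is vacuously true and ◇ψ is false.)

No

Let φ = ¬□(s ∨ □p). Evaluate φ at each world:
  s0 (successors {s0, s1, s2}): φ is false.
  s1 (successors {s1}): φ is false.
  s2 (successors ∅): φ is false.
For instance, at s0:
  At s0: □(s ∨ □p) is true, so ¬□(s ∨ □p) is false.
    At s0: □(s ∨ □p) requires s ∨ □p at every successor {s0, s1, s2}.
      At s0: s ∨ □p is true.
      At s1: s ∨ □p is true.
      At s2: s ∨ □p is true.
    So □(s ∨ □p) is true at s0.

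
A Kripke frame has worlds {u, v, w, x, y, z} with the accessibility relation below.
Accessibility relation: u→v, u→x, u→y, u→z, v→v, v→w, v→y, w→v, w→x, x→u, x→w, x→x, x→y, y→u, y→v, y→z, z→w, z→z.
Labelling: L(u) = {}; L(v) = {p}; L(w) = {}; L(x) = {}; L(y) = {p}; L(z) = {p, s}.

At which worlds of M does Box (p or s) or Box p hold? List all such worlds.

Recall that Box ψ holds at a world iff ψ holds at every accessible world, and Dia ψ holds iff ψ holds at some accessible world.
Let φ = Box (p or s) or Box p. Evaluate φ at each world:
  u (successors {v, x, y, z}): φ is false.
  v (successors {v, w, y}): φ is false.
  w (successors {v, x}): φ is false.
  x (successors {u, w, x, y}): φ is false.
  y (successors {u, v, z}): φ is false.
  z (successors {w, z}): φ is false.
For instance, at u:
  At u: Box (p or s) is false, Box p is false, so Box (p or s) or Box p is false.
    At u: Box (p or s) requires p or s at every successor {v, x, y, z}.
      p or s fails at x, so Box (p or s) is false at u.
    At u: Box p requires p at every successor {v, x, y, z}.
      p fails at x, so Box p is false at u.
Satisfying worlds: none.

none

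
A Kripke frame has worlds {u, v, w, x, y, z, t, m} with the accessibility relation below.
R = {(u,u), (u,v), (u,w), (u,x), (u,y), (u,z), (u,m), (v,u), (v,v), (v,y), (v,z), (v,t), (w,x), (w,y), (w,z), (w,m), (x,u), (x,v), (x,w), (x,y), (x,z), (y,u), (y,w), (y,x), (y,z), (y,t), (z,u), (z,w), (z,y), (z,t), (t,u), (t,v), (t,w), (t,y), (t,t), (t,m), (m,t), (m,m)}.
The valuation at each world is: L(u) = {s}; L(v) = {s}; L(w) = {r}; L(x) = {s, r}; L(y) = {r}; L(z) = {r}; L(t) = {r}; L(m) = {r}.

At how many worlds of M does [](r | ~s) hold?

Let φ = [](r | ~s). Evaluate φ at each world:
  u (successors {u, v, w, x, y, z, m}): φ is false.
  v (successors {u, v, y, z, t}): φ is false.
  w (successors {x, y, z, m}): φ is true.
  x (successors {u, v, w, y, z}): φ is false.
  y (successors {u, w, x, z, t}): φ is false.
  z (successors {u, w, y, t}): φ is false.
  t (successors {u, v, w, y, t, m}): φ is false.
  m (successors {t, m}): φ is true.
For instance, at x:
  At x: [](r | ~s) requires r | ~s at every successor {u, v, w, y, z}.
    r | ~s fails at u, so [](r | ~s) is false at x.
Satisfying worlds: {w, m}

2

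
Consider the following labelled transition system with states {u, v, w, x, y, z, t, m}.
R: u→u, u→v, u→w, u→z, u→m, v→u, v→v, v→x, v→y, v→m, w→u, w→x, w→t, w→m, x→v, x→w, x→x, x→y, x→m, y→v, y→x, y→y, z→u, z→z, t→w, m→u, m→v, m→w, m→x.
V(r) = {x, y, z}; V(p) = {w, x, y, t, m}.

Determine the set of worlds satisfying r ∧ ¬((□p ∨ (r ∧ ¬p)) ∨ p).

Let φ = r ∧ ¬((□p ∨ (r ∧ ¬p)) ∨ p). Evaluate φ at each world:
  u (successors {u, v, w, z, m}): φ is false.
  v (successors {u, v, x, y, m}): φ is false.
  w (successors {u, x, t, m}): φ is false.
  x (successors {v, w, x, y, m}): φ is false.
  y (successors {v, x, y}): φ is false.
  z (successors {u, z}): φ is false.
  t (successors {w}): φ is false.
  m (successors {u, v, w, x}): φ is false.
For instance, at v:
  At v: r is false, ¬((□p ∨ (r ∧ ¬p)) ∨ p) is true, so r ∧ ¬((□p ∨ (r ∧ ¬p)) ∨ p) is false.
    At v: (□p ∨ (r ∧ ¬p)) ∨ p is false, so ¬((□p ∨ (r ∧ ¬p)) ∨ p) is true.
      At v: □p ∨ (r ∧ ¬p) is false, p is false, so (□p ∨ (r ∧ ¬p)) ∨ p is false.
Satisfying worlds: none.

none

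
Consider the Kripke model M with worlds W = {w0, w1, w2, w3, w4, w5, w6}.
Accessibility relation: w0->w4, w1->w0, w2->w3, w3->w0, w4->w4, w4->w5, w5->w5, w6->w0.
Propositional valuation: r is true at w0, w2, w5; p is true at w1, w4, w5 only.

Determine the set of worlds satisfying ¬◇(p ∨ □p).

Let φ = ¬◇(p ∨ □p). Evaluate φ at each world:
  w0 (successors {w4}): φ is false.
  w1 (successors {w0}): φ is false.
  w2 (successors {w3}): φ is true.
  w3 (successors {w0}): φ is false.
  w4 (successors {w4, w5}): φ is false.
  w5 (successors {w5}): φ is false.
  w6 (successors {w0}): φ is false.
For instance, at w4:
  At w4: ◇(p ∨ □p) is true, so ¬◇(p ∨ □p) is false.
    At w4: ◇(p ∨ □p) requires p ∨ □p at some successor in {w4, w5}.
      p ∨ □p holds at w4, so ◇(p ∨ □p) is true at w4.
Satisfying worlds: {w2}

w2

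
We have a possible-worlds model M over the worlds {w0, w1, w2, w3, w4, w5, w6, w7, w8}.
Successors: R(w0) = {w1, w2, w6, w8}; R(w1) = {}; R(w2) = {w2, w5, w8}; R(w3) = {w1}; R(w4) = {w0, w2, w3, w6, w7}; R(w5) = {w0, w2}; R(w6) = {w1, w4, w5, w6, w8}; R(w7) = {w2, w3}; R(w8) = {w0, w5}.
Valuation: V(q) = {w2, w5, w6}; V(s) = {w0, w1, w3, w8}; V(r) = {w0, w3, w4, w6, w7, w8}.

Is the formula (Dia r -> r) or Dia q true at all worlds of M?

Let φ = (Dia r -> r) or Dia q. Evaluate φ at each world:
  w0 (successors {w1, w2, w6, w8}): φ is true.
  w1 (successors ∅): φ is true.
  w2 (successors {w2, w5, w8}): φ is true.
  w3 (successors {w1}): φ is true.
  w4 (successors {w0, w2, w3, w6, w7}): φ is true.
  w5 (successors {w0, w2}): φ is true.
  w6 (successors {w1, w4, w5, w6, w8}): φ is true.
  w7 (successors {w2, w3}): φ is true.
  w8 (successors {w0, w5}): φ is true.
For instance, at w3:
  At w3: Dia r -> r is true, Dia q is false, so (Dia r -> r) or Dia q is true.
    At w3: Dia r is false, r is true, so Dia r -> r is true.
      At w3: Dia r requires r at some successor in {w1}.
        At w1: r is false.
      So Dia r is false at w3.
    At w3: Dia q requires q at some successor in {w1}.
      At w1: q is false.
    So Dia q is false at w3.

Yes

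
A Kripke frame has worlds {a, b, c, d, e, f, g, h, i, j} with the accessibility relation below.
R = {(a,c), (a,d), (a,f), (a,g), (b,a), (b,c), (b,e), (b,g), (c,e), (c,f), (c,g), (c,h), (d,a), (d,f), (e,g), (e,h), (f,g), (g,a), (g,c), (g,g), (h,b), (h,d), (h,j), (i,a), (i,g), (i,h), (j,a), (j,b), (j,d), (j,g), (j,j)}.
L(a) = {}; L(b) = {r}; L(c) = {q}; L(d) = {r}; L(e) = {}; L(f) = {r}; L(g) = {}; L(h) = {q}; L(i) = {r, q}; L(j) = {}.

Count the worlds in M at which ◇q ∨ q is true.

Recall that ◇ψ holds at a world iff ψ holds at some accessible world.
Let φ = ◇q ∨ q. Evaluate φ at each world:
  a (successors {c, d, f, g}): φ is true.
  b (successors {a, c, e, g}): φ is true.
  c (successors {e, f, g, h}): φ is true.
  d (successors {a, f}): φ is false.
  e (successors {g, h}): φ is true.
  f (successors {g}): φ is false.
  g (successors {a, c, g}): φ is true.
  h (successors {b, d, j}): φ is true.
  i (successors {a, g, h}): φ is true.
  j (successors {a, b, d, g, j}): φ is false.
For instance, at j:
  At j: ◇q is false, q is false, so ◇q ∨ q is false.
    At j: ◇q requires q at some successor in {a, b, d, g, j}.
      At a: q is false.
      At b: q is false.
      At d: q is false.
      At g: q is false.
      At j: q is false.
    So ◇q is false at j.
Satisfying worlds: {a, b, c, e, g, h, i}

7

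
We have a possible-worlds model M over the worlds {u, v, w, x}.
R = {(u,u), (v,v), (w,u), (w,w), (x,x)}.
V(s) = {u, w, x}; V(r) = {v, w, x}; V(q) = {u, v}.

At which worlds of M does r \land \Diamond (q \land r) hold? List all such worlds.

v

Let φ = r \land \Diamond (q \land r). Evaluate φ at each world:
  u (successors {u}): φ is false.
  v (successors {v}): φ is true.
  w (successors {u, w}): φ is false.
  x (successors {x}): φ is false.
For instance, at w:
  At w: r is true, \Diamond (q \land r) is false, so r \land \Diamond (q \land r) is false.
    At w: \Diamond (q \land r) requires q \land r at some successor in {u, w}.
      At u: q \land r is false.
      At w: q \land r is false.
    So \Diamond (q \land r) is false at w.
Satisfying worlds: {v}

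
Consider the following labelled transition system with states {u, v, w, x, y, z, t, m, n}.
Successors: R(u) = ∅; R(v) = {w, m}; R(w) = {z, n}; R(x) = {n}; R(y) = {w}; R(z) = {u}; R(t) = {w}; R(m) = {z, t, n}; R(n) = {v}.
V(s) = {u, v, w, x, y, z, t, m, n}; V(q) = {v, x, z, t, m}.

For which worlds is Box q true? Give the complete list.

Let φ = Box q. Evaluate φ at each world:
  u (successors ∅): φ is true.
  v (successors {w, m}): φ is false.
  w (successors {z, n}): φ is false.
  x (successors {n}): φ is false.
  y (successors {w}): φ is false.
  z (successors {u}): φ is false.
  t (successors {w}): φ is false.
  m (successors {z, t, n}): φ is false.
  n (successors {v}): φ is true.
For instance, at m:
  At m: Box q requires q at every successor {z, t, n}.
    q fails at n, so Box q is false at m.
Satisfying worlds: {u, n}

u, n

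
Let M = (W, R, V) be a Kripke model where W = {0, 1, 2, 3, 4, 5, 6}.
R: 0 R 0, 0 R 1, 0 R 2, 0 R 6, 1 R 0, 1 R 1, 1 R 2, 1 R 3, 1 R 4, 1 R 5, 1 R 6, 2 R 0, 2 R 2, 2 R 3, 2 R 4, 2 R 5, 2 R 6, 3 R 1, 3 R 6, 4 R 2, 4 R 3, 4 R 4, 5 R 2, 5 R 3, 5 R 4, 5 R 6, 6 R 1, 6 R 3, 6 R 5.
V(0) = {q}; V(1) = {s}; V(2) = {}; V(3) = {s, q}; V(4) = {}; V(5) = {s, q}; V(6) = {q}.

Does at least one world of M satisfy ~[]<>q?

Let φ = ~[]<>q. Evaluate φ at each world:
  0 (successors {0, 1, 2, 6}): φ is false.
  1 (successors {0, 1, 2, 3, 4, 5, 6}): φ is false.
  2 (successors {0, 2, 3, 4, 5, 6}): φ is false.
  3 (successors {1, 6}): φ is false.
  4 (successors {2, 3, 4}): φ is false.
  5 (successors {2, 3, 4, 6}): φ is false.
  6 (successors {1, 3, 5}): φ is false.
For instance, at 2:
  At 2: []<>q is true, so ~[]<>q is false.
    At 2: []<>q requires <>q at every successor {0, 2, 3, 4, 5, 6}.
      At 0: <>q is true.
      At 2: <>q is true.
      At 3: <>q is true.
      At 4: <>q is true.
      At 5: <>q is true.
      At 6: <>q is true.
    So []<>q is true at 2.

No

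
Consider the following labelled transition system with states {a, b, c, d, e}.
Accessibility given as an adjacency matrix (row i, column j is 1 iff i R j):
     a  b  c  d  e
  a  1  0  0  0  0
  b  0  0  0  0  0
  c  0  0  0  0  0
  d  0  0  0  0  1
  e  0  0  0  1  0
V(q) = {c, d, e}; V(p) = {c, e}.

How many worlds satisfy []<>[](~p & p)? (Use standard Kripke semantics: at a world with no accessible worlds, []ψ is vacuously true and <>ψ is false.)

2

Let φ = []<>[](~p & p). Evaluate φ at each world:
  a (successors {a}): φ is false.
  b (successors ∅): φ is true.
  c (successors ∅): φ is true.
  d (successors {e}): φ is false.
  e (successors {d}): φ is false.
For instance, at a:
  At a: []<>[](~p & p) requires <>[](~p & p) at every successor {a}.
    <>[](~p & p) fails at a, so []<>[](~p & p) is false at a.
      At a: <>[](~p & p) requires [](~p & p) at some successor in {a}.
        At a: [](~p & p) is false.
      So <>[](~p & p) is false at a.
Satisfying worlds: {b, c}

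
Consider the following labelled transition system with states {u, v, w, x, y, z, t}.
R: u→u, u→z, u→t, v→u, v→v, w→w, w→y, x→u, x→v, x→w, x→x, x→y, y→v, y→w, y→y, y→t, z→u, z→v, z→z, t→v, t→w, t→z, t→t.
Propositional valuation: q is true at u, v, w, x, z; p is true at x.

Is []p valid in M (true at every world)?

No

Let φ = []p. Evaluate φ at each world:
  u (successors {u, z, t}): φ is false.
  v (successors {u, v}): φ is false.
  w (successors {w, y}): φ is false.
  x (successors {u, v, w, x, y}): φ is false.
  y (successors {v, w, y, t}): φ is false.
  z (successors {u, v, z}): φ is false.
  t (successors {v, w, z, t}): φ is false.
Detail at u (counterexample):
  At u: []p requires p at every successor {u, z, t}.
    p fails at u, so []p is false at u.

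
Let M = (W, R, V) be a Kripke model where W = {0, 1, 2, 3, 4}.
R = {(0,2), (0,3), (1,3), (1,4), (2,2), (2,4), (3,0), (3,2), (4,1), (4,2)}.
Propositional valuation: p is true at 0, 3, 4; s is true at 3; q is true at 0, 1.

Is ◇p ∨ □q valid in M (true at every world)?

Let φ = ◇p ∨ □q. Evaluate φ at each world:
  0 (successors {2, 3}): φ is true.
  1 (successors {3, 4}): φ is true.
  2 (successors {2, 4}): φ is true.
  3 (successors {0, 2}): φ is true.
  4 (successors {1, 2}): φ is false.
Detail at 4 (counterexample):
  At 4: ◇p is false, □q is false, so ◇p ∨ □q is false.
    At 4: ◇p requires p at some successor in {1, 2}.
      At 1: p is false.
      At 2: p is false.
    So ◇p is false at 4.
    At 4: □q requires q at every successor {1, 2}.
      q fails at 2, so □q is false at 4.

No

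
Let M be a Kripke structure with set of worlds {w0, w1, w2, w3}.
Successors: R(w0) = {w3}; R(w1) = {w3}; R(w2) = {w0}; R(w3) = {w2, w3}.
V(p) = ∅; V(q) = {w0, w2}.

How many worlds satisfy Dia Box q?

Let φ = Dia Box q. Evaluate φ at each world:
  w0 (successors {w3}): φ is false.
  w1 (successors {w3}): φ is false.
  w2 (successors {w0}): φ is false.
  w3 (successors {w2, w3}): φ is true.
For instance, at w1:
  At w1: Dia Box q requires Box q at some successor in {w3}.
    At w3: Box q is false.
  So Dia Box q is false at w1.
Satisfying worlds: {w3}

1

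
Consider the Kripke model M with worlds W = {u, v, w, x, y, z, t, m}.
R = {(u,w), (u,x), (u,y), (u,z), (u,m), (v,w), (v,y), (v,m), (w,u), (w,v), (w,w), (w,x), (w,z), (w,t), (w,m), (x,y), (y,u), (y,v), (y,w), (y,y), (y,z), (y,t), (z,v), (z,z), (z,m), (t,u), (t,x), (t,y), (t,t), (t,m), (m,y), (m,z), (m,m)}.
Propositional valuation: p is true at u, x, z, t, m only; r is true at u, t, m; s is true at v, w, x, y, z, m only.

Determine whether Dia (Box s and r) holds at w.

Recall that Box ψ holds at a world iff ψ holds at every accessible world, and Dia ψ holds iff ψ holds at some accessible world.
At w: Dia (Box s and r) requires Box s and r at some successor in {u, v, w, x, z, t, m}.
  Box s and r holds at u, so Dia (Box s and r) is true at w.
    At u: Box s is true, r is true, so Box s and r is true.
      At u: Box s requires s at every successor {w, x, y, z, m}.
        At w: s is true.
        At x: s is true.
        At y: s is true.
        At z: s is true.
        At m: s is true.
      So Box s is true at u.

Yes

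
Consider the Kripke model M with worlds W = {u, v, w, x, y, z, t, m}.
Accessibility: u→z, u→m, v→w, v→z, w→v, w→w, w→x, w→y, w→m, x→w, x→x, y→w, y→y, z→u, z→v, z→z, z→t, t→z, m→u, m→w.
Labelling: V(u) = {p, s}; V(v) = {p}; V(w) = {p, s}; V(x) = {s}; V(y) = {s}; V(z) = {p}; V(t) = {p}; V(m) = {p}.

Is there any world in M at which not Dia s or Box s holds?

Let φ = not Dia s or Box s. Evaluate φ at each world:
  u (successors {z, m}): φ is true.
  v (successors {w, z}): φ is false.
  w (successors {v, w, x, y, m}): φ is false.
  x (successors {w, x}): φ is true.
  y (successors {w, y}): φ is true.
  z (successors {u, v, z, t}): φ is false.
  t (successors {z}): φ is true.
  m (successors {u, w}): φ is true.
Detail at u (witness):
  At u: not Dia s is true, Box s is false, so not Dia s or Box s is true.
    At u: Dia s is false, so not Dia s is true.
      At u: Dia s requires s at some successor in {z, m}.
        At z: s is false.
        At m: s is false.
      So Dia s is false at u.
    At u: Box s requires s at every successor {z, m}.
      s fails at z, so Box s is false at u.

Yes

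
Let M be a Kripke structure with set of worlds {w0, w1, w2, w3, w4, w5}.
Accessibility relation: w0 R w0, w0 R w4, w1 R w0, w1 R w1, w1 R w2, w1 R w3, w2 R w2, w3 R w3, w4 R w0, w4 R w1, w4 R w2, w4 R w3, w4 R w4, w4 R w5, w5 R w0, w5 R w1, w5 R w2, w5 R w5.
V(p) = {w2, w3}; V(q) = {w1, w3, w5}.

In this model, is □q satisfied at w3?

At w3: □q requires q at every successor {w3}.
  At w3: q is true.
So □q is true at w3.

Yes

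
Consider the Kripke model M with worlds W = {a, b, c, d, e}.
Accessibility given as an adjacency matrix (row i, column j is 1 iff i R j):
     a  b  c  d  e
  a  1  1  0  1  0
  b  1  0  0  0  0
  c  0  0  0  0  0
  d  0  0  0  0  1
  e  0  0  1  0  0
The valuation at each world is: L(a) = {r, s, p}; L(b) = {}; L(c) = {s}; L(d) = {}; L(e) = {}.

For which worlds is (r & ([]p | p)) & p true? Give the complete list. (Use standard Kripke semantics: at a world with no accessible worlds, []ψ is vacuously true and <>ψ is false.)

a

Let φ = (r & ([]p | p)) & p. Evaluate φ at each world:
  a (successors {a, b, d}): φ is true.
  b (successors {a}): φ is false.
  c (successors ∅): φ is false.
  d (successors {e}): φ is false.
  e (successors {c}): φ is false.
For instance, at b:
  At b: r & ([]p | p) is false, p is false, so (r & ([]p | p)) & p is false.
    At b: r is false, []p | p is true, so r & ([]p | p) is false.
      At b: []p is true, p is false, so []p | p is true.
Satisfying worlds: {a}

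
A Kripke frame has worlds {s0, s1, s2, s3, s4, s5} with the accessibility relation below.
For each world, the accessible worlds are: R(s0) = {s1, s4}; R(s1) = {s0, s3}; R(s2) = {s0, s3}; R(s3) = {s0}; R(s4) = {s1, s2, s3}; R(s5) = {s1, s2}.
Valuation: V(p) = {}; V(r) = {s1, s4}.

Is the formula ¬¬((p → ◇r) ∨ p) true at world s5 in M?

Yes

At s5: ¬((p → ◇r) ∨ p) is false, so ¬¬((p → ◇r) ∨ p) is true.
  At s5: (p → ◇r) ∨ p is true, so ¬((p → ◇r) ∨ p) is false.
    At s5: p → ◇r is true, p is false, so (p → ◇r) ∨ p is true.
      At s5: p is false, ◇r is true, so p → ◇r is true.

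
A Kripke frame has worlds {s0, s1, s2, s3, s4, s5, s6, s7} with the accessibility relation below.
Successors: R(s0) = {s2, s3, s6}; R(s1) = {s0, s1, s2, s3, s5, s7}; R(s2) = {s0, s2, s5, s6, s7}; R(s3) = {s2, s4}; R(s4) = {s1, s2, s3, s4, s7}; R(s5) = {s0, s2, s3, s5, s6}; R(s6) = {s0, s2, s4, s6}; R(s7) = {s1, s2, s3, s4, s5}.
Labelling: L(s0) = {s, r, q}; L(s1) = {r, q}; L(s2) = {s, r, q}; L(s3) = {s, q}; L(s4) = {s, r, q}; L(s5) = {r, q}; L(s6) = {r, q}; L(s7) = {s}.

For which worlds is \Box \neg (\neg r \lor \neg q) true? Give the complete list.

Let φ = \Box \neg (\neg r \lor \neg q). Evaluate φ at each world:
  s0 (successors {s2, s3, s6}): φ is false.
  s1 (successors {s0, s1, s2, s3, s5, s7}): φ is false.
  s2 (successors {s0, s2, s5, s6, s7}): φ is false.
  s3 (successors {s2, s4}): φ is true.
  s4 (successors {s1, s2, s3, s4, s7}): φ is false.
  s5 (successors {s0, s2, s3, s5, s6}): φ is false.
  s6 (successors {s0, s2, s4, s6}): φ is true.
  s7 (successors {s1, s2, s3, s4, s5}): φ is false.
For instance, at s0:
  At s0: \Box \neg (\neg r \lor \neg q) requires \neg (\neg r \lor \neg q) at every successor {s2, s3, s6}.
    \neg (\neg r \lor \neg q) fails at s3, so \Box \neg (\neg r \lor \neg q) is false at s0.
Satisfying worlds: {s3, s6}

s3, s6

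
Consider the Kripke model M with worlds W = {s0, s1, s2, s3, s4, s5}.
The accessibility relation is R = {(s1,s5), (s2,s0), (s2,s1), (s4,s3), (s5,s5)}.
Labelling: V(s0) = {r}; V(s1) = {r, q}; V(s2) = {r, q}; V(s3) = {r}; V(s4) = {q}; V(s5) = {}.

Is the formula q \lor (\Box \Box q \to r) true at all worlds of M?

Let φ = q \lor (\Box \Box q \to r). Evaluate φ at each world:
  s0 (successors ∅): φ is true.
  s1 (successors {s5}): φ is true.
  s2 (successors {s0, s1}): φ is true.
  s3 (successors ∅): φ is true.
  s4 (successors {s3}): φ is true.
  s5 (successors {s5}): φ is true.
For instance, at s5:
  At s5: q is false, \Box \Box q \to r is true, so q \lor (\Box \Box q \to r) is true.
    At s5: \Box \Box q is false, r is false, so \Box \Box q \to r is true.
      At s5: \Box \Box q requires \Box q at every successor {s5}.
        \Box q fails at s5, so \Box \Box q is false at s5.

Yes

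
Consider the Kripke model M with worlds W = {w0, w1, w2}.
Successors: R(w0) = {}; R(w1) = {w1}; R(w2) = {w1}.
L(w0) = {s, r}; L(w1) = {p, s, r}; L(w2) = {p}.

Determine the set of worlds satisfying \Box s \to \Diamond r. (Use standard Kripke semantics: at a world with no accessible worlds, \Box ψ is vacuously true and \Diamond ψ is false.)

w1, w2

Let φ = \Box s \to \Diamond r. Evaluate φ at each world:
  w0 (successors ∅): φ is false.
  w1 (successors {w1}): φ is true.
  w2 (successors {w1}): φ is true.
For instance, at w2:
  At w2: \Box s is true, \Diamond r is true, so \Box s \to \Diamond r is true.
    At w2: \Box s requires s at every successor {w1}.
      At w1: s is true.
    So \Box s is true at w2.
    At w2: \Diamond r requires r at some successor in {w1}.
      r holds at w1, so \Diamond r is true at w2.
Satisfying worlds: {w1, w2}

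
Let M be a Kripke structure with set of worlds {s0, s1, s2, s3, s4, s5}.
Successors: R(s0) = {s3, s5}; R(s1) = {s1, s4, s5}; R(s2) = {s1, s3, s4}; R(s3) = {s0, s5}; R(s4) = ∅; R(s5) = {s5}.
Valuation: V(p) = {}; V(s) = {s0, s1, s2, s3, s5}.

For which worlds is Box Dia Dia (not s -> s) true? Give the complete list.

Let φ = Box Dia Dia (not s -> s). Evaluate φ at each world:
  s0 (successors {s3, s5}): φ is true.
  s1 (successors {s1, s4, s5}): φ is false.
  s2 (successors {s1, s3, s4}): φ is false.
  s3 (successors {s0, s5}): φ is true.
  s4 (successors ∅): φ is true.
  s5 (successors {s5}): φ is true.
For instance, at s3:
  At s3: Box Dia Dia (not s -> s) requires Dia Dia (not s -> s) at every successor {s0, s5}.
      At s0: Dia Dia (not s -> s) requires Dia (not s -> s) at some successor in {s3, s5}.
        Dia (not s -> s) holds at s3, so Dia Dia (not s -> s) is true at s0.
      At s5: Dia Dia (not s -> s) requires Dia (not s -> s) at some successor in {s5}.
        Dia (not s -> s) holds at s5, so Dia Dia (not s -> s) is true at s5.
  So Box Dia Dia (not s -> s) is true at s3.
Satisfying worlds: {s0, s3, s4, s5}

s0, s3, s4, s5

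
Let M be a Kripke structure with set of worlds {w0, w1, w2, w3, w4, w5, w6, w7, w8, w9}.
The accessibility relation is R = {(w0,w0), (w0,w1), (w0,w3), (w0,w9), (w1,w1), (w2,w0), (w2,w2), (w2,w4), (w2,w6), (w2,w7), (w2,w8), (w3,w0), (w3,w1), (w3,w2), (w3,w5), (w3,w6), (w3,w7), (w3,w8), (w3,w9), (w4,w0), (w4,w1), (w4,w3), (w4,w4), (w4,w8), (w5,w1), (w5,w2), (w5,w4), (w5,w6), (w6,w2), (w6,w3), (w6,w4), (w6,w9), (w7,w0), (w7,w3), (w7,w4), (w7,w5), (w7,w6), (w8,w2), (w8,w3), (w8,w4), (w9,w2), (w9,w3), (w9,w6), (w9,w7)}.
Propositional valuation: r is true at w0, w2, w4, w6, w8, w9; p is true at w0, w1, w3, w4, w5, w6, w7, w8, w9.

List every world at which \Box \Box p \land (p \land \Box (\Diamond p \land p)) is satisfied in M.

Let φ = \Box \Box p \land (p \land \Box (\Diamond p \land p)). Evaluate φ at each world:
  w0 (successors {w0, w1, w3, w9}): φ is false.
  w1 (successors {w1}): φ is true.
  w2 (successors {w0, w2, w4, w6, w7, w8}): φ is false.
  w3 (successors {w0, w1, w2, w5, w6, w7, w8, w9}): φ is false.
  w4 (successors {w0, w1, w3, w4, w8}): φ is false.
  w5 (successors {w1, w2, w4, w6}): φ is false.
  w6 (successors {w2, w3, w4, w9}): φ is false.
  w7 (successors {w0, w3, w4, w5, w6}): φ is false.
  w8 (successors {w2, w3, w4}): φ is false.
  w9 (successors {w2, w3, w6, w7}): φ is false.
For instance, at w6:
  At w6: \Box \Box p is false, p \land \Box (\Diamond p \land p) is false, so \Box \Box p \land (p \land \Box (\Diamond p \land p)) is false.
    At w6: \Box \Box p requires \Box p at every successor {w2, w3, w4, w9}.
      \Box p fails at w2, so \Box \Box p is false at w6.
    At w6: p is true, \Box (\Diamond p \land p) is false, so p \land \Box (\Diamond p \land p) is false.
      At w6: \Box (\Diamond p \land p) requires \Diamond p \land p at every successor {w2, w3, w4, w9}.
        \Diamond p \land p fails at w2, so \Box (\Diamond p \land p) is false at w6.
Satisfying worlds: {w1}

w1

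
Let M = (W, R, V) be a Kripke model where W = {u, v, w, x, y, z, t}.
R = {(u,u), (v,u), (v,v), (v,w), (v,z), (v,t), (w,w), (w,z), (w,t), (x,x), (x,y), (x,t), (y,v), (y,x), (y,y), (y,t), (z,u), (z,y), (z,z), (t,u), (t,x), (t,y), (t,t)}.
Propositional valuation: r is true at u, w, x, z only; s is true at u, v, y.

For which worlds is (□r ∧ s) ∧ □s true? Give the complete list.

u

Let φ = (□r ∧ s) ∧ □s. Evaluate φ at each world:
  u (successors {u}): φ is true.
  v (successors {u, v, w, z, t}): φ is false.
  w (successors {w, z, t}): φ is false.
  x (successors {x, y, t}): φ is false.
  y (successors {v, x, y, t}): φ is false.
  z (successors {u, y, z}): φ is false.
  t (successors {u, x, y, t}): φ is false.
For instance, at w:
  At w: □r ∧ s is false, □s is false, so (□r ∧ s) ∧ □s is false.
    At w: □r is false, s is false, so □r ∧ s is false.
      At w: □r requires r at every successor {w, z, t}.
        r fails at t, so □r is false at w.
    At w: □s requires s at every successor {w, z, t}.
      s fails at w, so □s is false at w.
Satisfying worlds: {u}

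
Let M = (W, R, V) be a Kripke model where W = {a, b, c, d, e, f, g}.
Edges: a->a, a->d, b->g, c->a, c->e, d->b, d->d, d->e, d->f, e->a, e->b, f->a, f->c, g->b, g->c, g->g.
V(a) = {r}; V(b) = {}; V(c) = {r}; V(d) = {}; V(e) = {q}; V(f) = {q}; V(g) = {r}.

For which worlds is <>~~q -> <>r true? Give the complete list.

a, b, c, e, f, g

Let φ = <>~~q -> <>r. Evaluate φ at each world:
  a (successors {a, d}): φ is true.
  b (successors {g}): φ is true.
  c (successors {a, e}): φ is true.
  d (successors {b, d, e, f}): φ is false.
  e (successors {a, b}): φ is true.
  f (successors {a, c}): φ is true.
  g (successors {b, c, g}): φ is true.
For instance, at d:
  At d: <>~~q is true, <>r is false, so <>~~q -> <>r is false.
    At d: <>~~q requires ~~q at some successor in {b, d, e, f}.
      ~~q holds at e, so <>~~q is true at d.
    At d: <>r requires r at some successor in {b, d, e, f}.
      At b: r is false.
      At d: r is false.
      At e: r is false.
      At f: r is false.
    So <>r is false at d.
Satisfying worlds: {a, b, c, e, f, g}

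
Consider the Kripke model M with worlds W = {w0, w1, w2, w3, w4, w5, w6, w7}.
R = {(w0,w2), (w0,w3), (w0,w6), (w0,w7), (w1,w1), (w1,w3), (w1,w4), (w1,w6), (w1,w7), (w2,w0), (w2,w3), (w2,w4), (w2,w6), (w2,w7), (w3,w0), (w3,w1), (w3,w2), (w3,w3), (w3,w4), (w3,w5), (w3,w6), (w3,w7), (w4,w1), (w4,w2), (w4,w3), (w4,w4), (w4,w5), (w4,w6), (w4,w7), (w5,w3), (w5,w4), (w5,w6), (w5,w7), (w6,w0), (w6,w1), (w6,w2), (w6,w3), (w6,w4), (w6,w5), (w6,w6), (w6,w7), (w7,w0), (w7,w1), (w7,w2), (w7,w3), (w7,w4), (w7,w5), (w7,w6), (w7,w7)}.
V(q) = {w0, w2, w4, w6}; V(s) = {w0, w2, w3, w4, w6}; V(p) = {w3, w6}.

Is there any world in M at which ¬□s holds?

Yes

Let φ = ¬□s. Evaluate φ at each world:
  w0 (successors {w2, w3, w6, w7}): φ is true.
  w1 (successors {w1, w3, w4, w6, w7}): φ is true.
  w2 (successors {w0, w3, w4, w6, w7}): φ is true.
  w3 (successors {w0, w1, w2, w3, w4, w5, w6, w7}): φ is true.
  w4 (successors {w1, w2, w3, w4, w5, w6, w7}): φ is true.
  w5 (successors {w3, w4, w6, w7}): φ is true.
  w6 (successors {w0, w1, w2, w3, w4, w5, w6, w7}): φ is true.
  w7 (successors {w0, w1, w2, w3, w4, w5, w6, w7}): φ is true.
Detail at w0 (witness):
  At w0: □s is false, so ¬□s is true.
    At w0: □s requires s at every successor {w2, w3, w6, w7}.
      s fails at w7, so □s is false at w0.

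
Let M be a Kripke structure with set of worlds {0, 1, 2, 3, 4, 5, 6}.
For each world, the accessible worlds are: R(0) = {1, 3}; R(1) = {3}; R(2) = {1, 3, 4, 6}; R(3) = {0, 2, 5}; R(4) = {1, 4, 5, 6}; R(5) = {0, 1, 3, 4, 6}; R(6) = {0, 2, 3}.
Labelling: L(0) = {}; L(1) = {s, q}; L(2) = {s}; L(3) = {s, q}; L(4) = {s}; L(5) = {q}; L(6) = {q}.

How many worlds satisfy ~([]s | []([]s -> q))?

3

Let φ = ~([]s | []([]s -> q)). Evaluate φ at each world:
  0 (successors {1, 3}): φ is false.
  1 (successors {3}): φ is false.
  2 (successors {1, 3, 4, 6}): φ is false.
  3 (successors {0, 2, 5}): φ is true.
  4 (successors {1, 4, 5, 6}): φ is false.
  5 (successors {0, 1, 3, 4, 6}): φ is true.
  6 (successors {0, 2, 3}): φ is true.
For instance, at 2:
  At 2: []s | []([]s -> q) is true, so ~([]s | []([]s -> q)) is false.
    At 2: []s is false, []([]s -> q) is true, so []s | []([]s -> q) is true.
      At 2: []s requires s at every successor {1, 3, 4, 6}.
        s fails at 6, so []s is false at 2.
      At 2: []([]s -> q) requires []s -> q at every successor {1, 3, 4, 6}.
        At 1: []s -> q is true.
        At 3: []s -> q is true.
        At 4: []s -> q is true.
        At 6: []s -> q is true.
      So []([]s -> q) is true at 2.
Satisfying worlds: {3, 5, 6}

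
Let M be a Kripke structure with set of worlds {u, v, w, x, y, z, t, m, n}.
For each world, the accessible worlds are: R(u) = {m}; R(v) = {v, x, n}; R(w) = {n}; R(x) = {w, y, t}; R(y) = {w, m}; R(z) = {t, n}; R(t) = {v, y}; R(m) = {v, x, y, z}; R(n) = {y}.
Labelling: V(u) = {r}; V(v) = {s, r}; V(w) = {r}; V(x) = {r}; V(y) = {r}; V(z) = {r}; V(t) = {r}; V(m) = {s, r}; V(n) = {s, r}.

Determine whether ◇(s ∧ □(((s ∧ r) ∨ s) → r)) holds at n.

No

At n: ◇(s ∧ □(((s ∧ r) ∨ s) → r)) requires s ∧ □(((s ∧ r) ∨ s) → r) at some successor in {y}.
  At y: s ∧ □(((s ∧ r) ∨ s) → r) is false.
So ◇(s ∧ □(((s ∧ r) ∨ s) → r)) is false at n.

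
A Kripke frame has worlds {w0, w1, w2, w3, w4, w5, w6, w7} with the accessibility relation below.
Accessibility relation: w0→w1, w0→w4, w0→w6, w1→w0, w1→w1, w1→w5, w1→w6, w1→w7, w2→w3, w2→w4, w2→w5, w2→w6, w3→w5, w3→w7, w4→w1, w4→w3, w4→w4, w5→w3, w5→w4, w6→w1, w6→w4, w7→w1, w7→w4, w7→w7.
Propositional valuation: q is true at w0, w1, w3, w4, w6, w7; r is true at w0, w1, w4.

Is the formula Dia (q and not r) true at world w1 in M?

At w1: Dia (q and not r) requires q and not r at some successor in {w0, w1, w5, w6, w7}.
  q and not r holds at w6, so Dia (q and not r) is true at w1.

Yes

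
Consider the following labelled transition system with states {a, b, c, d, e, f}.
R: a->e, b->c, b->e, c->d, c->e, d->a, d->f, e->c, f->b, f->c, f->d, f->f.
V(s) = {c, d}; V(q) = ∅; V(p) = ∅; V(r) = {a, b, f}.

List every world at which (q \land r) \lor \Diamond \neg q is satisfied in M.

a, b, c, d, e, f

Recall that \Diamond ψ holds at a world iff ψ holds at some accessible world.
Let φ = (q \land r) \lor \Diamond \neg q. Evaluate φ at each world:
  a (successors {e}): φ is true.
  b (successors {c, e}): φ is true.
  c (successors {d, e}): φ is true.
  d (successors {a, f}): φ is true.
  e (successors {c}): φ is true.
  f (successors {b, c, d, f}): φ is true.
For instance, at d:
  At d: q \land r is false, \Diamond \neg q is true, so (q \land r) \lor \Diamond \neg q is true.
    At d: \Diamond \neg q requires \neg q at some successor in {a, f}.
      \neg q holds at a, so \Diamond \neg q is true at d.
Satisfying worlds: {a, b, c, d, e, f}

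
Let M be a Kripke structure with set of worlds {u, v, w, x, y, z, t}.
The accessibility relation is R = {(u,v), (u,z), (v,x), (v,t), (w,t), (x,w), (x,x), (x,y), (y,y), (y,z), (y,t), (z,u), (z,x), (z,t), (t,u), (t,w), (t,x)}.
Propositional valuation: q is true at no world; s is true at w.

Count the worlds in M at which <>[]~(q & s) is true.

7

Let φ = <>[]~(q & s). Evaluate φ at each world:
  u (successors {v, z}): φ is true.
  v (successors {x, t}): φ is true.
  w (successors {t}): φ is true.
  x (successors {w, x, y}): φ is true.
  y (successors {y, z, t}): φ is true.
  z (successors {u, x, t}): φ is true.
  t (successors {u, w, x}): φ is true.
For instance, at v:
  At v: <>[]~(q & s) requires []~(q & s) at some successor in {x, t}.
    []~(q & s) holds at x, so <>[]~(q & s) is true at v.
      At x: []~(q & s) requires ~(q & s) at every successor {w, x, y}.
        At w: ~(q & s) is true.
        At x: ~(q & s) is true.
        At y: ~(q & s) is true.
      So []~(q & s) is true at x.
Satisfying worlds: {u, v, w, x, y, z, t}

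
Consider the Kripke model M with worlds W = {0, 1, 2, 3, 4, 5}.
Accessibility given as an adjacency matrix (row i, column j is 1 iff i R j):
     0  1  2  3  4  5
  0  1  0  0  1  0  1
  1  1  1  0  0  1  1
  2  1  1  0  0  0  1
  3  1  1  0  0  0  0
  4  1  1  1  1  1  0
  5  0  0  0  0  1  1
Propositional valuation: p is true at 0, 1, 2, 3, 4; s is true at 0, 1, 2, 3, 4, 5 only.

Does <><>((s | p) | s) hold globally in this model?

Let φ = <><>((s | p) | s). Evaluate φ at each world:
  0 (successors {0, 3, 5}): φ is true.
  1 (successors {0, 1, 4, 5}): φ is true.
  2 (successors {0, 1, 5}): φ is true.
  3 (successors {0, 1}): φ is true.
  4 (successors {0, 1, 2, 3, 4}): φ is true.
  5 (successors {4, 5}): φ is true.
For instance, at 1:
  At 1: <><>((s | p) | s) requires <>((s | p) | s) at some successor in {0, 1, 4, 5}.
    <>((s | p) | s) holds at 0, so <><>((s | p) | s) is true at 1.
      At 0: <>((s | p) | s) requires (s | p) | s at some successor in {0, 3, 5}.
        (s | p) | s holds at 0, so <>((s | p) | s) is true at 0.

Yes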